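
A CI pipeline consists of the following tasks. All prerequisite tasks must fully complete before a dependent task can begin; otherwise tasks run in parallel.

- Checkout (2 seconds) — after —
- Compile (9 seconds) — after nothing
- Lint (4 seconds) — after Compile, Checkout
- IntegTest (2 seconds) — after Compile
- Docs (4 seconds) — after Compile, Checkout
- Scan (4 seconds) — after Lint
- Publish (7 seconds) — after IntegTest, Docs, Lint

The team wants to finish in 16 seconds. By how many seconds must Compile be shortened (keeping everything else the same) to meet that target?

4

Current finish: 20 seconds; target: 16.
Compile is on every critical path, so each second cut from Compile cuts the finish by one (this holds down to a finish of 13).
Need 20 − 16 = 4 seconds off Compile → Compile becomes 5 seconds, finish becomes 16.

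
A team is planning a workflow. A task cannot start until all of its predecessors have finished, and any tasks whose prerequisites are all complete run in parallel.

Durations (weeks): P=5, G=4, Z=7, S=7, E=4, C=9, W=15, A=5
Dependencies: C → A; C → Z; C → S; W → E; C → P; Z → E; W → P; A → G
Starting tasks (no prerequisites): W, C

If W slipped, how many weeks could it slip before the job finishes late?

W→P = 15+5 = 20 sets the makespan at 20 weeks.
Longest path through W: 20 weeks (earliest finish 15, latest finish 15).
So W can slip 15 − 15 = 0 weeks.

0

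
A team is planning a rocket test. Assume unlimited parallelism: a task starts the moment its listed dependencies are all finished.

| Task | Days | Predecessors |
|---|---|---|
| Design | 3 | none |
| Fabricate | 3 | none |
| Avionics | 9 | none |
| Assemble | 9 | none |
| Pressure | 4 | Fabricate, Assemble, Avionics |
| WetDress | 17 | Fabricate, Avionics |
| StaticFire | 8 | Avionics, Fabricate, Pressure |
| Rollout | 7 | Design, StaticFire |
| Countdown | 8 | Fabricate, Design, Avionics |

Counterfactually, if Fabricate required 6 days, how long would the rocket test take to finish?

28

Critical path before the change: Avionics→Pressure→StaticFire→Rollout = 9+4+8+7 = 28 giving 28 days.
The longest path through Fabricate is only 22 days, so Fabricate has float 6.
The critical path is still Avionics→Pressure→StaticFire→Rollout; finish is now 28 days.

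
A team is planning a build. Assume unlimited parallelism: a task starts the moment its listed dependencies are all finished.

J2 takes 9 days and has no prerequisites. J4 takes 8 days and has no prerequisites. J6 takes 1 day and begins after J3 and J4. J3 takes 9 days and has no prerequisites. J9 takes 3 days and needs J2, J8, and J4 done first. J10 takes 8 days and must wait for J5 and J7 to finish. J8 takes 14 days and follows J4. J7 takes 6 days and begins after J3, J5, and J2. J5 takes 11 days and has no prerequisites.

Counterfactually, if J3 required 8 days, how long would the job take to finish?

Critical path before the change: J4→J8→J9 = 8+14+3 = 25 giving 25 days.
J3 is off the critical path — its longest chain is 23 days, giving 2 of slack.
No other chain overtakes it, so the finish is 25 days.

25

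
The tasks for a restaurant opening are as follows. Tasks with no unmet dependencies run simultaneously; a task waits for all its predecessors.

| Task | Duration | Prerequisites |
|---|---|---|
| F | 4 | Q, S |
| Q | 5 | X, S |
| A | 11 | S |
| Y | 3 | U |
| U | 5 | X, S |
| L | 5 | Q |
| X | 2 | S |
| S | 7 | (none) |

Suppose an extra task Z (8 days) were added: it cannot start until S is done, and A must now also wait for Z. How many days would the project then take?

Originally the project takes 19 days.
With Z inserted, A now waits for max(S, Z).
New critical path: S→Z→A = 7+8+11 = 26 ⇒ 26 days.

26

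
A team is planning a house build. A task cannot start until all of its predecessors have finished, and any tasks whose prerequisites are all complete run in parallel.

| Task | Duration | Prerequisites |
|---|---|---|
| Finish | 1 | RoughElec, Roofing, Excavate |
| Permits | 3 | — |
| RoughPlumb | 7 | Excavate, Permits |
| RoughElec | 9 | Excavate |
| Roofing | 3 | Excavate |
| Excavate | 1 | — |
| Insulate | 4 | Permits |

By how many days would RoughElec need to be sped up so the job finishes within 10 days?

Current finish: 11 days; target: 10.
RoughElec is on every critical path, so each day cut from RoughElec cuts the finish by one (this holds down to a finish of 10).
Need 11 − 10 = 1 day off RoughElec → RoughElec becomes 8 days, finish becomes 10.

1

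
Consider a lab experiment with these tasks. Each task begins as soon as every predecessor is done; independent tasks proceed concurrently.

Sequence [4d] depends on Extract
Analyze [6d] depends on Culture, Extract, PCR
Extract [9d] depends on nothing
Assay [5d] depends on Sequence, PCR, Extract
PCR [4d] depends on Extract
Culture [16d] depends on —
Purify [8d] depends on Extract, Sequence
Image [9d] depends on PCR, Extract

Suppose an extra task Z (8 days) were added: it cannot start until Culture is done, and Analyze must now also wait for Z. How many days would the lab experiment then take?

30

Originally the lab experiment takes 22 days.
With Z inserted, Analyze now waits for max(Culture, Extract, PCR, Z).
New critical path: Culture→Z→Analyze = 16+8+6 = 30 ⇒ 30 days.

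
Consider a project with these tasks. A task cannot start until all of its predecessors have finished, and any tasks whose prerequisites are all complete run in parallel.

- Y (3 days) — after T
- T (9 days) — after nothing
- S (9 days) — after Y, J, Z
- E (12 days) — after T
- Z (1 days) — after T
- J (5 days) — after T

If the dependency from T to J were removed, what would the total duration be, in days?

Before: longest chain T→J→S = 9+5+9 = 23, finish 23.
Without T→J, J's earliest start moves from 9 to 0.
After: T→Y→S = 9+3+9 = 21 → 21 days.

21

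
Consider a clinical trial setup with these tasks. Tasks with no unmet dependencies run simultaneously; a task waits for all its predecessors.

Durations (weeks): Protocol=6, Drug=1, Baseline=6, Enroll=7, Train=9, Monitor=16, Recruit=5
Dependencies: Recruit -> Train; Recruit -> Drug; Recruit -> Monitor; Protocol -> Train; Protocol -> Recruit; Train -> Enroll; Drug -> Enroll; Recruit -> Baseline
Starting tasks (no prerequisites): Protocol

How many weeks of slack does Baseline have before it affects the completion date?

10

Protocol→Recruit→Train→Enroll = 6+5+9+7 = 27 sets the makespan at 27 weeks.
Baseline finishes as early as 17 and must finish by 27.
Float = 27 − 17 = 10.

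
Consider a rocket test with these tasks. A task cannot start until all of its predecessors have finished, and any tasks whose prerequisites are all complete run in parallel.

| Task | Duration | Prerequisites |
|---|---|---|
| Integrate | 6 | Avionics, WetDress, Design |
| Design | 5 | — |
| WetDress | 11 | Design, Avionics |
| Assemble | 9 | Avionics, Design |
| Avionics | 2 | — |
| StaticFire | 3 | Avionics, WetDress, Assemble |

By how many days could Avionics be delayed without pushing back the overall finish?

3

Design→WetDress→Integrate = 5+11+6 = 22 sets the makespan at 22 days.
Avionics finishes as early as 2 and must finish by 5.
So Avionics can slip 5 − 2 = 3 days.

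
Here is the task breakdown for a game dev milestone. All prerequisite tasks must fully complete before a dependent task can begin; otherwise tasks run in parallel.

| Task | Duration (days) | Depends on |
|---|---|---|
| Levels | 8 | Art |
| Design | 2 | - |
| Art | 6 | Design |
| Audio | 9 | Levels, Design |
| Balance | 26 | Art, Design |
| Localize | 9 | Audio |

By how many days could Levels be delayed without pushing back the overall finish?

Design→Art→Levels→Audio→Localize = 2+6+8+9+9 = 34 sets the makespan at 34 days.
The longest chain containing Levels totals 34 days.
So Levels can slip 16 − 16 = 0 days.

0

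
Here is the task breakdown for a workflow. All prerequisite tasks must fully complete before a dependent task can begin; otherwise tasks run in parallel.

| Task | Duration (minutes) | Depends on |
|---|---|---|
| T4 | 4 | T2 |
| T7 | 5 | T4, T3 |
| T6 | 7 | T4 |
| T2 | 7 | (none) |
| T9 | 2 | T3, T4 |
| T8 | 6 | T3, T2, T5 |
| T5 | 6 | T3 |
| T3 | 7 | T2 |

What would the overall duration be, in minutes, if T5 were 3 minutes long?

As given, the longest chain is T2→T3→T5→T8 = 7+7+6+6 = 26, so the finish is 26 minutes.
T5 is on the critical path; changing it to 3 makes that path 23 minutes.
No other chain overtakes it, so the finish is 23 minutes.

23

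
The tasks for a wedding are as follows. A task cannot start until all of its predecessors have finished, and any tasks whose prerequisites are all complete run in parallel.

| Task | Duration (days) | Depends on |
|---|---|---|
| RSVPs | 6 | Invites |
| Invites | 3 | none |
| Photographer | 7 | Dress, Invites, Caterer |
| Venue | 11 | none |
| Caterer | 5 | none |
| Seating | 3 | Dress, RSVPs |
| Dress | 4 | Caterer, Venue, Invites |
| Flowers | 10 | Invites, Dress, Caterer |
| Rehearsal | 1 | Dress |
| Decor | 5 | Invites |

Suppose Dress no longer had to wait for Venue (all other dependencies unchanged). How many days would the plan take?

Before: longest chain Venue→Dress→Flowers = 11+4+10 = 25, finish 25.
Without Venue→Dress, Dress's earliest start moves from 11 to 5.
New critical path: Caterer→Dress→Flowers = 5+4+10 = 19 ⇒ 19 days.

19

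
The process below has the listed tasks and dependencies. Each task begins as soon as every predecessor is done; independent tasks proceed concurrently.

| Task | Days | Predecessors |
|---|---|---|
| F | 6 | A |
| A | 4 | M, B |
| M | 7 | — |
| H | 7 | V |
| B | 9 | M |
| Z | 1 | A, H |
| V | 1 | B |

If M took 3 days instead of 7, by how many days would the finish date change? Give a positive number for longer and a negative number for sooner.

-4

As given, the longest chain is M→B→A→F = 7+9+4+6 = 26, so the finish is 26 days.
M is on the critical path; changing it to 3 makes that path 22 days.
No other chain overtakes it, so the finish is 22 days.
Change in finish: 22 − 26 = -4 days.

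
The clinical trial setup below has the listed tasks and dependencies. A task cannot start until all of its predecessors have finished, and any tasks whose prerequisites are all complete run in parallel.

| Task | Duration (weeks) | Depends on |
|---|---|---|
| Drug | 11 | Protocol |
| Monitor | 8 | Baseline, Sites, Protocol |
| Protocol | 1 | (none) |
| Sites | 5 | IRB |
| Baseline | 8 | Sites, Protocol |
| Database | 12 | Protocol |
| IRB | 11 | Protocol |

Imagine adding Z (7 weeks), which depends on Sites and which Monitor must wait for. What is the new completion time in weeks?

Originally the clinical trial setup takes 33 weeks.
With Z inserted, Monitor now waits for max(Baseline, Sites, Protocol, Z).
New critical path: Protocol→IRB→Sites→Baseline→Monitor = 1+11+5+8+8 = 33 ⇒ 33 weeks.

33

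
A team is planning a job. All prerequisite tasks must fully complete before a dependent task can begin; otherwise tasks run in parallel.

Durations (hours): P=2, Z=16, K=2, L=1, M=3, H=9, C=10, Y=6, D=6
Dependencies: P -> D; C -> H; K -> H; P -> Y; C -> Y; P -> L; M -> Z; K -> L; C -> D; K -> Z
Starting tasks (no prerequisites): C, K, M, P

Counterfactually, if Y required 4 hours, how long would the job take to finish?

19

Baseline: C→H = 10+9 = 19 → 19 hours.
The longest path through Y is only 16 hours, so Y has float 3.
That remains the longest chain; total 19 hours.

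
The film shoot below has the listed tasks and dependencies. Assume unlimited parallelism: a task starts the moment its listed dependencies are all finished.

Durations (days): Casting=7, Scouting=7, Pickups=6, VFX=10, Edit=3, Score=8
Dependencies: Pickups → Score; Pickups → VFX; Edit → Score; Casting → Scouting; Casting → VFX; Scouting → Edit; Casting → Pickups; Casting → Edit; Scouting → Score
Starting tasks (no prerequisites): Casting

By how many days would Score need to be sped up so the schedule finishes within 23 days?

Current finish: 25 days; target: 23.
Score is on every critical path, so each day cut from Score cuts the finish by one (this holds down to a finish of 23).
Need 25 − 23 = 2 days off Score → Score becomes 6 days, finish becomes 23.

2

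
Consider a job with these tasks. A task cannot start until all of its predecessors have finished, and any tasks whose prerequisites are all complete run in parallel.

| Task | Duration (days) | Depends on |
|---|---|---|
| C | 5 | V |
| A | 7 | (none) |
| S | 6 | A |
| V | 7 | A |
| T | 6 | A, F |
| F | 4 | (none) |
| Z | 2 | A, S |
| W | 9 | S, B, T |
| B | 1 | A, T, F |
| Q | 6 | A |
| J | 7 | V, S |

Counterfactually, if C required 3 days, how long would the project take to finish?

The binding path is A→T→B→W = 7+6+1+9 = 23; finish at 23 days.
C has 4 days of float (longest path through it is 19).
No other chain overtakes it, so the finish is 23 days.

23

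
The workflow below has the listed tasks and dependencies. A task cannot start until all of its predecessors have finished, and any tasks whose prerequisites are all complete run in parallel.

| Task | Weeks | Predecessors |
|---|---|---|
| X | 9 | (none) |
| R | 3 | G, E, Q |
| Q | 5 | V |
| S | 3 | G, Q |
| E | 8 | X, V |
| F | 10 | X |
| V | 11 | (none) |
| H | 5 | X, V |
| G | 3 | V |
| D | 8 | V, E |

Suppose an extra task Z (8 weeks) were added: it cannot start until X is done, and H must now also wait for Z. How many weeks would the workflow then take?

27

Originally the workflow takes 27 weeks.
With Z inserted, H now waits for max(X, V, Z).
New critical path: V→E→D = 11+8+8 = 27 ⇒ 27 weeks.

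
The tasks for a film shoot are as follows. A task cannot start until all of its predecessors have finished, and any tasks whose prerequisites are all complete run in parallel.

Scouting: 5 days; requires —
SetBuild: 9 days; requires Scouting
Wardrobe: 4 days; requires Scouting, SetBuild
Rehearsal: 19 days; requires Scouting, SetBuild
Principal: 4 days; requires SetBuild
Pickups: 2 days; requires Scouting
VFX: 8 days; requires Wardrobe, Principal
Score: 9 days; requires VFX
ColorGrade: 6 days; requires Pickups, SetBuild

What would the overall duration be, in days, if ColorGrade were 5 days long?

35

The binding path is Scouting→SetBuild→Wardrobe→VFX→Score = 5+9+4+8+9 = 35; finish at 35 days.
The longest path through ColorGrade is only 20 days, so ColorGrade has float 15.
The critical path is still Scouting→SetBuild→Wardrobe→VFX→Score; finish is now 35 days.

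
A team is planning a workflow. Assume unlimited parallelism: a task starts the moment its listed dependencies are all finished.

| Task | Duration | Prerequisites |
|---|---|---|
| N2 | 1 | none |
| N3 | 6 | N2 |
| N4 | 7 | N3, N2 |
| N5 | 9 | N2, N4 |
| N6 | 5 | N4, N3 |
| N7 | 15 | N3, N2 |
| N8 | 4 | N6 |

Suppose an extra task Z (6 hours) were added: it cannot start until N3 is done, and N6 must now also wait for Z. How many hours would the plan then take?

23

Originally the plan takes 23 hours.
With Z inserted, N6 now waits for max(N4, N3, Z).
New critical path: N2→N3→N4→N5 = 1+6+7+9 = 23 ⇒ 23 hours.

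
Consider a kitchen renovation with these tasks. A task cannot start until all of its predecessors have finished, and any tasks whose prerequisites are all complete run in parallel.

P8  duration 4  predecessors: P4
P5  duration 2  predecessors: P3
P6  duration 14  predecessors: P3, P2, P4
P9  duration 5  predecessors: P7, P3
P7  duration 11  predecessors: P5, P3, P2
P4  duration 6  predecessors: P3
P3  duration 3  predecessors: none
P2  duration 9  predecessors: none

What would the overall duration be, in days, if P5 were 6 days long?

As given, the longest chain is P2→P7→P9 = 9+11+5 = 25, so the finish is 25 days.
P5 is off the critical path — its longest chain is 21 days, giving 4 of slack.
The critical path is still P2→P7→P9; finish is now 25 days.

25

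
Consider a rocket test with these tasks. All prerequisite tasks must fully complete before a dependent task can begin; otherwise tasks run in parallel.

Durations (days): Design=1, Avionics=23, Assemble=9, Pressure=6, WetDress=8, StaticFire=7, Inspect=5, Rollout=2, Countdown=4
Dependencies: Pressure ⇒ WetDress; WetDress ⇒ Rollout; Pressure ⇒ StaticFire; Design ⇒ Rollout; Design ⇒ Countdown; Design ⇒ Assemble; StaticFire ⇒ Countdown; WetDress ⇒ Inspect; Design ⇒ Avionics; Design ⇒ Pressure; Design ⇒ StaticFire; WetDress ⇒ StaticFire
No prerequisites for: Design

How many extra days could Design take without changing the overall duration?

Critical path: Design→Pressure→WetDress→StaticFire→Countdown = 1+6+8+7+4 = 26, so the finish is 26 days.
Design finishes as early as 1 and must finish by 1.
Float = 26 − 26 = 0.

0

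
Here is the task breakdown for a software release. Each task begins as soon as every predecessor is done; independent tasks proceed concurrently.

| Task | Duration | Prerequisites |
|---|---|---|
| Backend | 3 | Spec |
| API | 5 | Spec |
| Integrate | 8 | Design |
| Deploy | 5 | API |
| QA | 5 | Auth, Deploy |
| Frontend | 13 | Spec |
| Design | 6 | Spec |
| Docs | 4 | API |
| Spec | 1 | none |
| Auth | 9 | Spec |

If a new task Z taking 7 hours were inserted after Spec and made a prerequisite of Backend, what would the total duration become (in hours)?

Originally the job takes 16 hours.
With Z inserted, Backend now waits for max(Spec, Z).
New critical path: Spec→API→Deploy→QA = 1+5+5+5 = 16 ⇒ 16 hours.

16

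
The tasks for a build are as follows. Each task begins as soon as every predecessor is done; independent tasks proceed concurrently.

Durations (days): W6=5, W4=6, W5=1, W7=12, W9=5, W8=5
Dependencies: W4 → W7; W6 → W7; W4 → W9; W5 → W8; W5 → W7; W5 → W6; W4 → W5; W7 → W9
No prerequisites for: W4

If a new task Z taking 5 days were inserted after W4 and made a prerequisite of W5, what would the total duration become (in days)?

Originally the project takes 29 days.
With Z inserted, W5 now waits for max(W4, Z).
New critical path: W4→Z→W5→W6→W7→W9 = 6+5+1+5+12+5 = 34 ⇒ 34 days.

34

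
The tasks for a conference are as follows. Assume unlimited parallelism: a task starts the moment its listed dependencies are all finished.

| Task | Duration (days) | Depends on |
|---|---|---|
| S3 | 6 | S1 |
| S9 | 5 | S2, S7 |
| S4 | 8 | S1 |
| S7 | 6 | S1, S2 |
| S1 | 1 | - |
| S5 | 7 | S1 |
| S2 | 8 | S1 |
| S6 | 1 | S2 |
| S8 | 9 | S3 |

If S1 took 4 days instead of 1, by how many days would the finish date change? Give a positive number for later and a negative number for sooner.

3

Baseline: S1→S2→S7→S9 = 1+8+6+5 = 20 → 20 days.
S1 lies on that path, so at 4 days the path becomes 23 days.
No other chain overtakes it, so the finish is 23 days.
Change in finish: 23 − 20 = +3 days.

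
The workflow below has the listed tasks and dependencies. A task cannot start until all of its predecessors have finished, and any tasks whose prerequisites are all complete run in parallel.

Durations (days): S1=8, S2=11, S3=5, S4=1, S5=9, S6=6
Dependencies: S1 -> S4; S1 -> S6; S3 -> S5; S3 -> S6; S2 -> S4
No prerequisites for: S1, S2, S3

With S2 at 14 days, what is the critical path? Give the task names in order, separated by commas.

S2, S4

The binding path is S1→S6 = 8+6 = 14; finish at 14 days.
The longest path through S2 is only 12 days, so S2 has float 2.
New critical path: S2→S4 = 14+1 = 15 ⇒ 15 days.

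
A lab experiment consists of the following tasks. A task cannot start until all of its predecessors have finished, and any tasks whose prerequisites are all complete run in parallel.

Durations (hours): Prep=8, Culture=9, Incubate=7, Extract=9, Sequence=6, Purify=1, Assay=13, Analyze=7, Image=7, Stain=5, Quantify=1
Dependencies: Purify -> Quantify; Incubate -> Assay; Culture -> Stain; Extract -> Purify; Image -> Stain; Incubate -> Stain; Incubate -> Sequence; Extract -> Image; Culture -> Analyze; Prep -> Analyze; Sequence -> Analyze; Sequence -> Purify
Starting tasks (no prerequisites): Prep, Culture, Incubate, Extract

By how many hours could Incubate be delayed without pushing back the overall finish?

1

The longest chain is Extract→Image→Stain = 9+7+5 = 21; overall finish 21 hours.
Incubate finishes as early as 7 and must finish by 8.
So Incubate can slip 8 − 7 = 1 hour.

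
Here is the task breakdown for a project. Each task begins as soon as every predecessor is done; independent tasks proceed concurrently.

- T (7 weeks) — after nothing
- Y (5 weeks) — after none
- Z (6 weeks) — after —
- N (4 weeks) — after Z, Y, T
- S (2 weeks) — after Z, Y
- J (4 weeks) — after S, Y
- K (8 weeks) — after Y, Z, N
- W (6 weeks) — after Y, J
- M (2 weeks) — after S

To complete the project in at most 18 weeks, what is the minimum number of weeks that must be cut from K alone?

Current finish: 19 weeks; target: 18.
K is on every critical path, so each week cut from K cuts the finish by one (this holds down to a finish of 18).
Need 19 − 18 = 1 week off K → K becomes 7 weeks, finish becomes 18.

1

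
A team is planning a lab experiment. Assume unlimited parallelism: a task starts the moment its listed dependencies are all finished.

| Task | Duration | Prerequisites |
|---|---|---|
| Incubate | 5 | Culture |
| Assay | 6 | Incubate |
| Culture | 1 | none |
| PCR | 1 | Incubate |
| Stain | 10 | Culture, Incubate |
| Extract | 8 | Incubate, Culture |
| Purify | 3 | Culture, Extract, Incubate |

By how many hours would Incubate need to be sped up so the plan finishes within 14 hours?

Current finish: 17 hours; target: 14.
Incubate is on every critical path, so each hour cut from Incubate cuts the finish by one (this holds down to a finish of 13).
Need 17 − 14 = 3 hours off Incubate → Incubate becomes 2 hours, finish becomes 14.

3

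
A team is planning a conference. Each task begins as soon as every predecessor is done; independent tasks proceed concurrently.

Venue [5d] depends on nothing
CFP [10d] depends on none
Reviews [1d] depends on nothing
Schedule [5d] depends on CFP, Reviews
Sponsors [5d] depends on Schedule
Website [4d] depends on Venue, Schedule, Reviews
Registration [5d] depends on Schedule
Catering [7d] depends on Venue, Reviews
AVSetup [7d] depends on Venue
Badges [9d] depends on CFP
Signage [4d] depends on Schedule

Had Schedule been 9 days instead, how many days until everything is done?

24

Critical path before the change: CFP→Schedule→Sponsors = 10+5+5 = 20 giving 20 days.
Schedule is on the critical path; changing it to 9 makes that path 24 days.
No other chain overtakes it, so the finish is 24 days.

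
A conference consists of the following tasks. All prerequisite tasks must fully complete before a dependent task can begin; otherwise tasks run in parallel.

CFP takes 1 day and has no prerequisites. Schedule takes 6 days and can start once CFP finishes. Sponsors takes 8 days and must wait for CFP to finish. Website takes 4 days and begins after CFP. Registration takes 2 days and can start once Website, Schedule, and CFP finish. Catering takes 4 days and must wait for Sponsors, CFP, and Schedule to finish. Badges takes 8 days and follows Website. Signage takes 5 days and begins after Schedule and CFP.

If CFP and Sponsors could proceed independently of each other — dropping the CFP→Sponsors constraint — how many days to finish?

Original critical path: CFP→Sponsors→Catering = 1+8+4 = 13 ⇒ 13 days.
Without CFP→Sponsors, Sponsors's earliest start moves from 1 to 0.
After: CFP→Website→Badges = 1+4+8 = 13 → 13 days.

13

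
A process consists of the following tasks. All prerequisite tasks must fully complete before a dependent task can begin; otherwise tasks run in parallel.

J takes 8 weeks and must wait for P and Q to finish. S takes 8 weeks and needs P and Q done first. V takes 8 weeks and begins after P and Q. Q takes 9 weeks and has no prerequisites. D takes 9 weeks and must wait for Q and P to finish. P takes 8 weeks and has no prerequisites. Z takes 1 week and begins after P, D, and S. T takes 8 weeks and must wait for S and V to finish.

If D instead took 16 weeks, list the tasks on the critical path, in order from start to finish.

Q, D, Z

Baseline: Q→V→T = 9+8+8 = 25 → 25 weeks.
D has 6 weeks of float (longest path through it is 19).
Now Q→D→Z = 9+16+1 = 26 is longest, so the finish becomes 26 weeks.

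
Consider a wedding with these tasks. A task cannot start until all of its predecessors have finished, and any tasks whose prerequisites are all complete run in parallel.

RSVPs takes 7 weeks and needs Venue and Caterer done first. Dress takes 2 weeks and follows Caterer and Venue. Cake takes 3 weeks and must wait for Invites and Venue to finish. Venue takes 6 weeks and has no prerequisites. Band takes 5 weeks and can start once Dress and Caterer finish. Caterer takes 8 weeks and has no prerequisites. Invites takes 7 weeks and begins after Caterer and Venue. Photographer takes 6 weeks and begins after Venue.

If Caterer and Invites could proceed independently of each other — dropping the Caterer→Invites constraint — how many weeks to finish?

16

With the dependency in place, Caterer→Invites→Cake = 8+7+3 = 18 sets the finish at 18 weeks.
Without Caterer→Invites, Invites's earliest start moves from 8 to 6.
After: Venue→Invites→Cake = 6+7+3 = 16 → 16 weeks.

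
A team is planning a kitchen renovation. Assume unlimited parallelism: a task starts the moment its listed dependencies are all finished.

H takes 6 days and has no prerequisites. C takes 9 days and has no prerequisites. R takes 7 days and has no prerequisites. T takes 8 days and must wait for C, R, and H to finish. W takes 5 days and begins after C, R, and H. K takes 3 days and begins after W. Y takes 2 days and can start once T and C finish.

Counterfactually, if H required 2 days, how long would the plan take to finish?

Baseline: C→T→Y = 9+8+2 = 19 → 19 days.
H has 3 days of float (longest path through it is 16).
No other chain overtakes it, so the finish is 19 days.

19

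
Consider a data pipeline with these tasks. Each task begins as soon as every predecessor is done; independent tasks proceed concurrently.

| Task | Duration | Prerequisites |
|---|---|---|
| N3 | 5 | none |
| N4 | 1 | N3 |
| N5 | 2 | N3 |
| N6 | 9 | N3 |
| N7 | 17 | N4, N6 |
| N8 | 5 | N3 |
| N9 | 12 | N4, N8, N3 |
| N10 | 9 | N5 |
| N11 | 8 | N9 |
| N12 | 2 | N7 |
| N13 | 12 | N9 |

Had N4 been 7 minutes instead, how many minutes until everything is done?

36

Actual critical path: N3→N8→N9→N13 = 5+5+12+12 = 34 ⇒ 34 minutes.
N4 is off the critical path — its longest chain is 30 minutes, giving 4 of slack.
New critical path: N3→N4→N9→N13 = 5+7+12+12 = 36 ⇒ 36 minutes.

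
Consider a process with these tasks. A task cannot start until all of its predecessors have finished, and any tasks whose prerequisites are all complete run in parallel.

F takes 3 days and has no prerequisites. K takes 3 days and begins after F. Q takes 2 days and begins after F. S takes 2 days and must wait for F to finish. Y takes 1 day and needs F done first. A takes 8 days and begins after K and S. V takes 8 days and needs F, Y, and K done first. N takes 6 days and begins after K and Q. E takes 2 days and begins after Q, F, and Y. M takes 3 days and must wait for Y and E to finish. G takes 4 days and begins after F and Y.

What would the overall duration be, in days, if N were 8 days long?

14

The binding path is F→K→A = 3+3+8 = 14; finish at 14 days.
The longest path through N is only 12 days, so N has float 2.
The critical path is still F→K→A; finish is now 14 days.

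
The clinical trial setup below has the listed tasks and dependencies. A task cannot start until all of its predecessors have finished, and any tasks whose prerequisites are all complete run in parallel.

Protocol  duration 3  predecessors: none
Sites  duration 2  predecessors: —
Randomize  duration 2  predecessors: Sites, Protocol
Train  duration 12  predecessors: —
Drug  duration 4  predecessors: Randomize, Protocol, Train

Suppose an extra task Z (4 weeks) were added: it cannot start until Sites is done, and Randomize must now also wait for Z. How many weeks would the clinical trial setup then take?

16

Originally the clinical trial setup takes 16 weeks.
With Z inserted, Randomize now waits for max(Sites, Protocol, Z).
New critical path: Train→Drug = 12+4 = 16 ⇒ 16 weeks.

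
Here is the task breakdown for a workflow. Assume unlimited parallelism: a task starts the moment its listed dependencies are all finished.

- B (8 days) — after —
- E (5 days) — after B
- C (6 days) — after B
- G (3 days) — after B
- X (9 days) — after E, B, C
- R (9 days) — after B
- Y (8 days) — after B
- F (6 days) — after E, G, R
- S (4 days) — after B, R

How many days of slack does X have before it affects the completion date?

Critical path: B→C→X = 8+6+9 = 23, so the finish is 23 days.
Longest path through X: 23 days (earliest finish 23, latest finish 23).
Float = 23 − 23 = 0.

0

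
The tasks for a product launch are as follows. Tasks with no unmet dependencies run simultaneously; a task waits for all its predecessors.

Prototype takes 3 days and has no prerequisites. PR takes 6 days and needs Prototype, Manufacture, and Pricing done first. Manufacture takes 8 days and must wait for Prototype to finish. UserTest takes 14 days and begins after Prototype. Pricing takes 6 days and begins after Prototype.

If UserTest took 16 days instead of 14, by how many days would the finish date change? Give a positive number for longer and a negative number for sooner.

The binding path is Prototype→UserTest = 3+14 = 17; finish at 17 days.
UserTest is on the critical path; changing it to 16 makes that path 19 days.
No other chain overtakes it, so the finish is 19 days.
Change in finish: 19 − 17 = +2 days.

2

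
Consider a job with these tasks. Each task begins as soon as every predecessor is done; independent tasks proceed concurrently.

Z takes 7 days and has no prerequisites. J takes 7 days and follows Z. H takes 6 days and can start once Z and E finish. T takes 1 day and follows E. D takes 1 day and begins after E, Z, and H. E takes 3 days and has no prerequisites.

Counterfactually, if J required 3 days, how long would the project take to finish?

The binding path is Z→J = 7+7 = 14; finish at 14 days.
J lies on that path, so at 3 days the path becomes 10 days.
Now Z→H→D = 7+6+1 = 14 is longest, so the finish becomes 14 days.

14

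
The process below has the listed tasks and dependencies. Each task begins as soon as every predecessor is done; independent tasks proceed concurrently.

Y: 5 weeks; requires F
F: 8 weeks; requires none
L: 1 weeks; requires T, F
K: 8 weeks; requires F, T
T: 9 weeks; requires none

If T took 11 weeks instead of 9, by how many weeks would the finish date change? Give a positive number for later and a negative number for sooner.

2

The binding path is T→K = 9+8 = 17; finish at 17 weeks.
Since T is critical, the +2 change carries straight to that chain (now 19 weeks).
The critical path is still T→K; finish is now 19 weeks.
Change in finish: 19 − 17 = +2 weeks.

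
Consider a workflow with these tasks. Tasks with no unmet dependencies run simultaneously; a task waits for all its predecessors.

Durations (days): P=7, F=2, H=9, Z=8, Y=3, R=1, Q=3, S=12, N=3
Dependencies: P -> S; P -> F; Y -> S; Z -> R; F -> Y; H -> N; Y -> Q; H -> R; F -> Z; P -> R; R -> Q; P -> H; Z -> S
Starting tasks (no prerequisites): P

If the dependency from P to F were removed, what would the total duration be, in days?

22

Original critical path: P→F→Z→S = 7+2+8+12 = 29 ⇒ 29 days.
Without P→F, F's earliest start moves from 7 to 0.
After: F→Z→S = 2+8+12 = 22 → 22 days.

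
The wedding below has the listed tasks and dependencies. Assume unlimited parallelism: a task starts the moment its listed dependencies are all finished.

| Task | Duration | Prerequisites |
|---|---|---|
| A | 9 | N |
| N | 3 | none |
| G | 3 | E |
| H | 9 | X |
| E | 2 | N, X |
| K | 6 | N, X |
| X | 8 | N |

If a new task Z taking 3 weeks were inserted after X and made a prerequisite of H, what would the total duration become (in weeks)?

Originally the job takes 20 weeks.
With Z inserted, H now waits for max(X, Z).
New critical path: N→X→Z→H = 3+8+3+9 = 23 ⇒ 23 weeks.

23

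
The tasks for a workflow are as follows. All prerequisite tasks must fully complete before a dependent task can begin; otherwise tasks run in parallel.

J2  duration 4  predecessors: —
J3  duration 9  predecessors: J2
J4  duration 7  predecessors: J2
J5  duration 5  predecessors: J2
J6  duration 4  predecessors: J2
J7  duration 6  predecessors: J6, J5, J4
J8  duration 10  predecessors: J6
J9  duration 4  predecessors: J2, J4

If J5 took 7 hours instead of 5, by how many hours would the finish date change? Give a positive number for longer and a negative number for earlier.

0

Baseline: J2→J6→J8 = 4+4+10 = 18 → 18 hours.
J5 has 3 hours of float (longest path through it is 15).
That remains the longest chain; total 18 hours.
Change in finish: 18 − 18 = +0 hours.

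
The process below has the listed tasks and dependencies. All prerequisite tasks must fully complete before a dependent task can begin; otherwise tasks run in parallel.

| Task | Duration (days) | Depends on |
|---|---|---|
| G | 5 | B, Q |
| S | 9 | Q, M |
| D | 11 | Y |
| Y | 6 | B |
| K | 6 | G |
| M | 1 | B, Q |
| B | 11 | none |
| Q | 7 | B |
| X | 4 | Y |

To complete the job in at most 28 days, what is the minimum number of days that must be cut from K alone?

Current finish: 29 days; target: 28.
K is on every critical path, so each day cut from K cuts the finish by one (this holds down to a finish of 28).
Need 29 − 28 = 1 day off K → K becomes 5 days, finish becomes 28.

1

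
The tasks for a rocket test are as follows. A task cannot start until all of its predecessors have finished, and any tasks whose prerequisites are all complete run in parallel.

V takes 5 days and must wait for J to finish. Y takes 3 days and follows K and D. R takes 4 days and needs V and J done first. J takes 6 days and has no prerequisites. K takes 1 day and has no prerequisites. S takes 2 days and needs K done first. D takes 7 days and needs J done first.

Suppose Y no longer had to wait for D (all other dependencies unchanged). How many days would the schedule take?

Before: longest chain J→D→Y = 6+7+3 = 16, finish 16.
Without D→Y, Y's earliest start moves from 13 to 1.
The longest chain is now J→V→R = 6+5+4 = 15, so the schedule takes 15 days.

15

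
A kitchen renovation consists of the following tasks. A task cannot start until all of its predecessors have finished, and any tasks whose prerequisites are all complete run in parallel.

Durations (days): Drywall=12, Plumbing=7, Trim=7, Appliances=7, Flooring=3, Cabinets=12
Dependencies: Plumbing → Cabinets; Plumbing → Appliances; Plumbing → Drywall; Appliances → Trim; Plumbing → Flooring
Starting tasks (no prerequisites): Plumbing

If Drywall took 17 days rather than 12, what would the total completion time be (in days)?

The binding path is Plumbing→Appliances→Trim = 7+7+7 = 21; finish at 21 days.
Drywall is off the critical path — its longest chain is 19 days, giving 2 of slack.
The binding chain switches to Plumbing→Drywall = 7+17 = 24; finish 24 days.

24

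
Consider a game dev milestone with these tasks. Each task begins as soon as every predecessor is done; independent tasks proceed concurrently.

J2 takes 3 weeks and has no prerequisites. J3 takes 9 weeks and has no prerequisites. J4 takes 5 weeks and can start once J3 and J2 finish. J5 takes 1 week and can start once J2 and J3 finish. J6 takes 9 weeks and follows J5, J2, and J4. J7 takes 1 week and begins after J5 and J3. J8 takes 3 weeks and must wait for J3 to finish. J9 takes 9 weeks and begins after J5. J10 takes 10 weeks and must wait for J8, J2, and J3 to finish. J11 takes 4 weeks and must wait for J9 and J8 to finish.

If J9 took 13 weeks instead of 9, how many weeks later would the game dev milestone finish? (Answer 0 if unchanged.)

4

Baseline: J3→J5→J9→J11 = 9+1+9+4 = 23 → 23 weeks.
J9 is on the critical path; changing it to 13 makes that path 27 weeks.
The critical path is still J3→J5→J9→J11; finish is now 27 weeks.
Change in finish: 27 − 23 = +4 weeks.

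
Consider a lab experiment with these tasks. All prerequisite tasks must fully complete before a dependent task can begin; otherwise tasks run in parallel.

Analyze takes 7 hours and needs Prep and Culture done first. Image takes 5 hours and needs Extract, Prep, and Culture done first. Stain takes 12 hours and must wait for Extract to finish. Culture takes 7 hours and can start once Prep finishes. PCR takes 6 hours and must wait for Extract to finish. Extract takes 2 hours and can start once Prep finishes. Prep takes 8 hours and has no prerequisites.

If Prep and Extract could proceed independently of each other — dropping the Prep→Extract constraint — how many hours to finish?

Original critical path: Prep→Culture→Analyze = 8+7+7 = 22 ⇒ 22 hours.
Without Prep→Extract, Extract's earliest start moves from 8 to 0.
The longest chain is now Prep→Culture→Analyze = 8+7+7 = 22, so the job takes 22 hours.

22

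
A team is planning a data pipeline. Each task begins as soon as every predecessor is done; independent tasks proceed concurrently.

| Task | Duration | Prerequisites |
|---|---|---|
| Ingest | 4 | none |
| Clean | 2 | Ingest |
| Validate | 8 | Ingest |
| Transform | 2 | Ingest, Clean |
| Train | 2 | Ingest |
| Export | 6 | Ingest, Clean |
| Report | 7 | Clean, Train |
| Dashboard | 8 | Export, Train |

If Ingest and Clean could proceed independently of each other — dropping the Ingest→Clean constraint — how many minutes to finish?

18

Original critical path: Ingest→Clean→Export→Dashboard = 4+2+6+8 = 20 ⇒ 20 minutes.
Without Ingest→Clean, Clean's earliest start moves from 4 to 0.
After: Ingest→Export→Dashboard = 4+6+8 = 18 → 18 minutes.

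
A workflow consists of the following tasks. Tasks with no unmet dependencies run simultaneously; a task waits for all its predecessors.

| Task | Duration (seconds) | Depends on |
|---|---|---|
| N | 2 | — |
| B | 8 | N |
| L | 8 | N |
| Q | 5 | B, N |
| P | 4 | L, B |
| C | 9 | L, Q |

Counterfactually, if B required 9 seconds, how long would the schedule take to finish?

25

As given, the longest chain is N→B→Q→C = 2+8+5+9 = 24, so the finish is 24 seconds.
Since B is critical, the +1 change carries straight to that chain (now 25 seconds).
The critical path is still N→B→Q→C; finish is now 25 seconds.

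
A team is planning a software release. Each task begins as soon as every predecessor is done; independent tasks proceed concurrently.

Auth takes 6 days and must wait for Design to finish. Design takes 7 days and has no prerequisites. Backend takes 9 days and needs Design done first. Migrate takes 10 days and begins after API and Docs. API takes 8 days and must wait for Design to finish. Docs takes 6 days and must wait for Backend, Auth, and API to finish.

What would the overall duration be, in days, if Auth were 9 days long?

32

Actual critical path: Design→Backend→Docs→Migrate = 7+9+6+10 = 32 ⇒ 32 days.
Auth has 3 days of float (longest path through it is 29).
The critical path is still Design→Backend→Docs→Migrate; finish is now 32 days.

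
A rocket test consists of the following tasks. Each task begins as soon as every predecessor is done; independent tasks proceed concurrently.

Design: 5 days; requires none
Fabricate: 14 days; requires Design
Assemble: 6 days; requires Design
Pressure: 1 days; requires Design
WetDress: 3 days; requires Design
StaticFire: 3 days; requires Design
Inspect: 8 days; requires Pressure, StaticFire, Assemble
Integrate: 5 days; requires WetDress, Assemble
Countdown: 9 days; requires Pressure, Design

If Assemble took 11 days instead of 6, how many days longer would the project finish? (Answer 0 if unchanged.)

The binding path is Design→Assemble→Inspect = 5+6+8 = 19; finish at 19 days.
Assemble lies on that path, so at 11 days the path becomes 24 days.
The critical path is still Design→Assemble→Inspect; finish is now 24 days.
Change in finish: 24 − 19 = +5 days.

5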